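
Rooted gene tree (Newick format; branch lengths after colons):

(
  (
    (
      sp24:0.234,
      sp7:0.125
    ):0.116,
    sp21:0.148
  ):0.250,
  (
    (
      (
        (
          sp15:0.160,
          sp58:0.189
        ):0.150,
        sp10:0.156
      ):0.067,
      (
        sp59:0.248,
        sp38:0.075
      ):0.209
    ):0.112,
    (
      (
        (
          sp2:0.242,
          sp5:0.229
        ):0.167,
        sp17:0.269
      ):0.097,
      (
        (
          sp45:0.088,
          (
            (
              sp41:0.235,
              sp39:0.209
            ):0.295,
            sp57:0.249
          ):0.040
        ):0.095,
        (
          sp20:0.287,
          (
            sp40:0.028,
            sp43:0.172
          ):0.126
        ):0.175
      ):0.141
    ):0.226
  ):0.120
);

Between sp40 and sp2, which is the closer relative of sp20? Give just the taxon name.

sp40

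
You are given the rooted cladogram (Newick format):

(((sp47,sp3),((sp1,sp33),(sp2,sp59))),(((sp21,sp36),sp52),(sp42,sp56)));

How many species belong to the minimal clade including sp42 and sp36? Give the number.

The MRCA of sp42 and sp36 is the node subtending (((sp21,sp36),sp52),(sp42,sp56)).
That clade contains 5 terminal taxa: sp21, sp36, sp42, sp52, sp56.

5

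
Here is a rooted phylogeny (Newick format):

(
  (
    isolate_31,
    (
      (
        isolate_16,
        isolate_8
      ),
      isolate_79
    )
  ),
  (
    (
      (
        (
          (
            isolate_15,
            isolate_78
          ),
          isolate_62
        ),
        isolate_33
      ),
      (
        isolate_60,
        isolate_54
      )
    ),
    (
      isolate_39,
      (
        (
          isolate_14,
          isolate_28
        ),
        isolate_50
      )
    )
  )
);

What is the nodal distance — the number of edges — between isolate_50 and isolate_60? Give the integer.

The MRCA of isolate_50 and isolate_60 is the node subtending (((((isolate_15,isolate_78),isolate_62),isolate_33),(isolate_60,isolate_54)),(isolate_39,((isolate_14,isolate_28),isolate_50))).
From isolate_50 up to that node: 3 branches. From isolate_60 up to the same node: 3 branches. Total: 3 + 3 = 6.

6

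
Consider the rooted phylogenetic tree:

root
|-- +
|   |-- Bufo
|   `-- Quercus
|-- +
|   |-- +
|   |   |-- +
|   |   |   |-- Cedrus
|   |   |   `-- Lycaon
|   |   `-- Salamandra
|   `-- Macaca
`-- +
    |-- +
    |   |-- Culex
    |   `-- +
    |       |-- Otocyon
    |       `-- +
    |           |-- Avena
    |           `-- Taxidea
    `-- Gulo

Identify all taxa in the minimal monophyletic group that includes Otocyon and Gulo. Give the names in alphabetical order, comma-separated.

Tracing Otocyon: it sits inside (Otocyon,(Avena,Taxidea)).
Tracing Gulo: it sits inside ((Culex,(Otocyon,(Avena,Taxidea))),Gulo).
The smallest clade enclosing both is ((Culex,(Otocyon,(Avena,Taxidea))),Gulo); the answer is its 5 terminal taxa in alphabetical order.

Avena, Culex, Gulo, Otocyon, Taxidea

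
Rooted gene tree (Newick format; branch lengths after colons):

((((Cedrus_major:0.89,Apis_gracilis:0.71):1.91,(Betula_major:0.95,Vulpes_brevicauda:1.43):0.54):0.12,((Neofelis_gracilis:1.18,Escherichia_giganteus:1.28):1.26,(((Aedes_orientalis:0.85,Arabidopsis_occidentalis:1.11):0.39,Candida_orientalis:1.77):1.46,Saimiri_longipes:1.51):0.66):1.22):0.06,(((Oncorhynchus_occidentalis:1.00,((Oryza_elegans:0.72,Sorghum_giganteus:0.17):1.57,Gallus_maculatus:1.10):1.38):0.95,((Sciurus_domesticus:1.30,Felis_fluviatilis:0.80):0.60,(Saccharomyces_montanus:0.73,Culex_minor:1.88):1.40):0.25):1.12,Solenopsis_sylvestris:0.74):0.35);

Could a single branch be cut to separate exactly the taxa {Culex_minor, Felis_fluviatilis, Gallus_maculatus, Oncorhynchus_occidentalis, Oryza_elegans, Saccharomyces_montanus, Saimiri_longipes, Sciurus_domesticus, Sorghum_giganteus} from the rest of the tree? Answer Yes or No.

No

The MRCA of the listed taxa is the root, so the smallest clade containing them is the whole tree.
That clade also contains Aedes_orientalis, Apis_gracilis, Arabidopsis_occidentalis, Betula_major, Candida_orientalis, Cedrus_major, Escherichia_giganteus, Neofelis_gracilis, Solenopsis_sylvestris, Vulpes_brevicauda, which are not in the proposed group, so the group is not monophyletic.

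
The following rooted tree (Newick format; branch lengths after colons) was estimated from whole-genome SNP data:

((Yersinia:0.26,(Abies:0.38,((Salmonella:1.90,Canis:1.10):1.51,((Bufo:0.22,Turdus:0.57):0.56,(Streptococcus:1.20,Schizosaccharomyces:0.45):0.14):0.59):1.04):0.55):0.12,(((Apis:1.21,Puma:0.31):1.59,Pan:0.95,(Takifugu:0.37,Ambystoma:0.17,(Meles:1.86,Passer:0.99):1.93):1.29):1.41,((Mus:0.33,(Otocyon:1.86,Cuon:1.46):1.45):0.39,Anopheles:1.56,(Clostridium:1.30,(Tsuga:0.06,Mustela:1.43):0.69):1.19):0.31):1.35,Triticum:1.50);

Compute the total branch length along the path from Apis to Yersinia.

The path runs Apis → … → MRCA → … → Yersinia; the MRCA is the root of the tree.
Branch lengths along that path: 1.21 + 1.59 + 1.41 + 1.35 + 0.12 + 0.26 = 5.94.

5.94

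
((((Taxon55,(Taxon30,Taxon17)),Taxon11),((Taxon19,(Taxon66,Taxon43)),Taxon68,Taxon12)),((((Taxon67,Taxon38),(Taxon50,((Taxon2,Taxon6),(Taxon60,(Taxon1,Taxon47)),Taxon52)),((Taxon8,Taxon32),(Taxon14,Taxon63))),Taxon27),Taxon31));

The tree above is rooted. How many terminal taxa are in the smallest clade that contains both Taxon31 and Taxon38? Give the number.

15

The MRCA of Taxon31 and Taxon38 is the node subtending ((((Taxon67,Taxon38),(Taxon50,((Taxon2,Taxon6),(Taxon60,(Taxon1,Taxon47)),Taxon52)),((Taxon8,Taxon32),(Taxon14,Taxon63))),Taxon27),Taxon31).
That clade contains 15 terminal taxa: Taxon1, Taxon14, Taxon2, Taxon27, Taxon31, Taxon32, Taxon38, Taxon47, Taxon50, Taxon52, Taxon6, Taxon60, Taxon63, Taxon67, Taxon8.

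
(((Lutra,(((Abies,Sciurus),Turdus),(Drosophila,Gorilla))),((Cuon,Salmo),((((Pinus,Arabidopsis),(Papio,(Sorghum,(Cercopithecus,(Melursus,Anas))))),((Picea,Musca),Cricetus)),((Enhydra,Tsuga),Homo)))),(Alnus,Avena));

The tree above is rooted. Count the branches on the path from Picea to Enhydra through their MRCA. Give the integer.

The MRCA of Picea and Enhydra is the node subtending ((((Pinus,Arabidopsis),(Papio,(Sorghum,(Cercopithecus,(Melursus,Anas))))),((Picea,Musca),Cricetus)),((Enhydra,Tsuga),Homo)).
From Picea up to that node: 4 branches. From Enhydra up to the same node: 3 branches. Total: 4 + 3 = 7.

7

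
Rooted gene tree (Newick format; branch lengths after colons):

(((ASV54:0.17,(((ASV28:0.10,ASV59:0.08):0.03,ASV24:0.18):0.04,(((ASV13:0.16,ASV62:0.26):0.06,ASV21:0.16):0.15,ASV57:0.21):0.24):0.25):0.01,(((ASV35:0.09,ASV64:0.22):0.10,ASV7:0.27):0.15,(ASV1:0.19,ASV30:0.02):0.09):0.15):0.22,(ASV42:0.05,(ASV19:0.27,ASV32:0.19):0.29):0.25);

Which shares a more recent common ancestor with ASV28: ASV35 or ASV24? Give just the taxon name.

The MRCA of ASV28 and ASV24 subtends ((ASV28,ASV59),ASV24) (3 taxa).
The MRCA of ASV28 and ASV35 subtends ((ASV54,(((ASV28,ASV59),ASV24),(((ASV13,ASV62),ASV21),ASV57))),(((ASV35,ASV64),ASV7),(ASV1,ASV30))) (13 taxa).
The first is nested inside the second, so ASV28 shares a more recent common ancestor with ASV24.

ASV24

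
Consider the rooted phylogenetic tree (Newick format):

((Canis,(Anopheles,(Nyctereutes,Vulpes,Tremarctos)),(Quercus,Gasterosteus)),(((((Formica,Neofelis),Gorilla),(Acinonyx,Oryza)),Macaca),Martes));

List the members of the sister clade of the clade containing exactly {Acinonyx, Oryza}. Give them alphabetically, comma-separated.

Formica, Gorilla, Neofelis

The clade containing exactly {Acinonyx, Oryza} attaches to the tree at the node subtending (((Formica,Neofelis),Gorilla),(Acinonyx,Oryza)).
The other lineage descending from that same node — the sister group — is ((Formica,Neofelis),Gorilla); its 3 tips in alphabetical order are the answer.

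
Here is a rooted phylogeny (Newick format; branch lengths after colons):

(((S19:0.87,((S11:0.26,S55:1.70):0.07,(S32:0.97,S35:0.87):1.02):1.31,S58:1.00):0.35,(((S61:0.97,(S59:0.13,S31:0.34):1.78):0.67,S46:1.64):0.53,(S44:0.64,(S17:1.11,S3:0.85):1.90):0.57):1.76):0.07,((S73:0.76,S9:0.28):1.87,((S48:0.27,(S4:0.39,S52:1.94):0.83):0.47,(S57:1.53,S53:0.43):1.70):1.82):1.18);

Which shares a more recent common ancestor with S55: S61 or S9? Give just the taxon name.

S61

The MRCA of S55 and S61 subtends ((S19,((S11,S55),(S32,S35)),S58),(((S61,(S59,S31)),S46),(S44,(S17,S3)))) (13 taxa).
The MRCA of S55 and S9 is the root, subtending the entire tree (20 taxa).
The first is nested inside the second, so S55 shares a more recent common ancestor with S61.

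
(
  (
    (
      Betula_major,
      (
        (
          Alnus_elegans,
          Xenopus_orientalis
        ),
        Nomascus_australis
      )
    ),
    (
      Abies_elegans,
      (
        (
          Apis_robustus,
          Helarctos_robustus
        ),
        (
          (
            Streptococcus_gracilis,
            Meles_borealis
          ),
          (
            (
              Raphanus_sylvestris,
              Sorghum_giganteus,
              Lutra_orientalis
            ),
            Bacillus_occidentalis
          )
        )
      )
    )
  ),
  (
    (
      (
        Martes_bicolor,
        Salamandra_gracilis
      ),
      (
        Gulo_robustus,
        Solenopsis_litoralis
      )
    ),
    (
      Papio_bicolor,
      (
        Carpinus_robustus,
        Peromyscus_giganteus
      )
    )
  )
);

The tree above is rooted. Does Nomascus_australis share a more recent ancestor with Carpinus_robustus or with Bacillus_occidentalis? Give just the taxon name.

The MRCA of Nomascus_australis and Bacillus_occidentalis subtends ((Betula_major,((Alnus_elegans,Xenopus_orientalis),Nomascus_australis)),(Abies_elegans,((Apis_robustus,Helarctos_robustus),((Streptococcus_gracilis,Meles_borealis),((Raphanus_sylvestris,Sorghum_giganteus,Lutra_orientalis),Bacillus_occidentalis))))) (13 taxa).
The MRCA of Nomascus_australis and Carpinus_robustus is the root, subtending the entire tree (20 taxa).
The first is nested inside the second, so Nomascus_australis shares a more recent common ancestor with Bacillus_occidentalis.

Bacillus_occidentalis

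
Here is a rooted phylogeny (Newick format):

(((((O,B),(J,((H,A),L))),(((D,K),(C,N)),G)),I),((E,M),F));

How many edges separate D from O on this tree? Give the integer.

7

The MRCA of D and O is the node subtending (((O,B),(J,((H,A),L))),(((D,K),(C,N)),G)).
From D up to that node: 4 branches. From O up to the same node: 3 branches. Total: 4 + 3 = 7.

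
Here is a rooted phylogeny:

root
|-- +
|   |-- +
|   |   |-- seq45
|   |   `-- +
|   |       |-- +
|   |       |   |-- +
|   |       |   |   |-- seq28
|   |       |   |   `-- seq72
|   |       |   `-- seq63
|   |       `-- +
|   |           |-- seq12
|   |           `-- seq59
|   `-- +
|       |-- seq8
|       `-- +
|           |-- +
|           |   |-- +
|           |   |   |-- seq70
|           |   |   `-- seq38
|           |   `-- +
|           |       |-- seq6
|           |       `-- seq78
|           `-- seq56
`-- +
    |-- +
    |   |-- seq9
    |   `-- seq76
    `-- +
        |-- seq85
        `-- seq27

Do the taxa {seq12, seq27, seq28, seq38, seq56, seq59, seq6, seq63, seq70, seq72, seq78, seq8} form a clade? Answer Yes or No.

The MRCA of the listed taxa is the root, so the smallest clade containing them is the whole tree.
That clade also contains seq45, seq76, seq85, seq9, which are not in the proposed group, so the group is not monophyletic.

No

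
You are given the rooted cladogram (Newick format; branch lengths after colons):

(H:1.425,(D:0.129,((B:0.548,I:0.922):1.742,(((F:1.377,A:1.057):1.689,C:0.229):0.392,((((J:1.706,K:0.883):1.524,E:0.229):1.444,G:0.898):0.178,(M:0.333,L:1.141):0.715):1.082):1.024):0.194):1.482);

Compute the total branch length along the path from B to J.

The path runs B → … → MRCA → … → J; the MRCA is the node subtending ((B,I),(((F,A),C),((((J,K),E),G),(M,L)))).
Branch lengths along that path: 0.548 + 1.742 + 1.024 + 1.082 + 0.178 + 1.444 + 1.524 + 1.706 = 9.248.

9.248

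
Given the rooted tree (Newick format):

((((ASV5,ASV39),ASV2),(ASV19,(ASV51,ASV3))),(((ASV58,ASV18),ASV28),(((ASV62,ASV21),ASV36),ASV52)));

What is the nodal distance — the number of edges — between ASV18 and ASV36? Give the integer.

The MRCA of ASV18 and ASV36 is the node subtending (((ASV58,ASV18),ASV28),(((ASV62,ASV21),ASV36),ASV52)).
From ASV18 up to that node: 3 branches. From ASV36 up to the same node: 3 branches. Total: 3 + 3 = 6.

6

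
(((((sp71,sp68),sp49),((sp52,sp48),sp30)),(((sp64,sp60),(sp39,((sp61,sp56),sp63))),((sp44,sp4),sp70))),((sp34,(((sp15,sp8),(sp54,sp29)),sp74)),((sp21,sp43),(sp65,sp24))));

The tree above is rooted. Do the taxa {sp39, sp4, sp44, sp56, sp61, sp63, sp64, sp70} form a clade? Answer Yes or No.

No

The MRCA of the listed taxa subtends (((sp64,sp60),(sp39,((sp61,sp56),sp63))),((sp44,sp4),sp70)).
That clade also contains sp60, which is not in the proposed group, so the group is not monophyletic.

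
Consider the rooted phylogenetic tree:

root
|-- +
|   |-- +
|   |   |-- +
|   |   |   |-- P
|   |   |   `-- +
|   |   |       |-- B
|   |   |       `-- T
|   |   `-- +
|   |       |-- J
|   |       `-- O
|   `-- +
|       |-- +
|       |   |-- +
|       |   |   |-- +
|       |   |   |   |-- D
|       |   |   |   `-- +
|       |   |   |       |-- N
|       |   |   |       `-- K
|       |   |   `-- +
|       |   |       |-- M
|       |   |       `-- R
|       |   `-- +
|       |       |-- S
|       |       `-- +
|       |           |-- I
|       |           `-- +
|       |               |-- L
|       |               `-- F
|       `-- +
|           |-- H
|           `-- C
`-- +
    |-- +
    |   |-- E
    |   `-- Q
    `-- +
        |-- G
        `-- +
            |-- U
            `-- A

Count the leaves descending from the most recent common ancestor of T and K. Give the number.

The MRCA of T and K is the node subtending (((P,(B,T)),(J,O)),((((D,(N,K)),(M,R)),(S,(I,(L,F)))),(H,C))).
That clade contains 16 terminal taxa: B, C, D, F, H, I, J, K, L, M, N, O, P, R, S, T.

16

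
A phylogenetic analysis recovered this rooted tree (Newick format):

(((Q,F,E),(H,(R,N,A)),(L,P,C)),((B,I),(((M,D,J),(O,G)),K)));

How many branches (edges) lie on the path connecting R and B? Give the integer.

The MRCA of R and B is the root of the tree.
From R up to that node: 4 branches. From B up to the same node: 3 branches. Total: 4 + 3 = 7.

7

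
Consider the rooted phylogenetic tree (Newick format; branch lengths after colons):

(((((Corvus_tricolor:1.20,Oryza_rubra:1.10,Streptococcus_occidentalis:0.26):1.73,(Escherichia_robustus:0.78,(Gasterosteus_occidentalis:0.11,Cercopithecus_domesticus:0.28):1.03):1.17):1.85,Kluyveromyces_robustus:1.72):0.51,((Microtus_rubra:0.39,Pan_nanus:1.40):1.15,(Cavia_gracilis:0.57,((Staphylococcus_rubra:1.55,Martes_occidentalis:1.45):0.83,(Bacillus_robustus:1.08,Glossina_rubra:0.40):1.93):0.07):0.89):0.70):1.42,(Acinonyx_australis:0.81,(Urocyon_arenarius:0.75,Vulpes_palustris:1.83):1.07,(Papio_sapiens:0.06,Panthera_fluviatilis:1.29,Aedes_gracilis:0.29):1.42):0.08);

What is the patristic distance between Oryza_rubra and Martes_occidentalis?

9.13

The path runs Oryza_rubra → … → MRCA → … → Martes_occidentalis; the MRCA is the node subtending ((((Corvus_tricolor,Oryza_rubra,Streptococcus_occidentalis),(Escherichia_robustus,(Gasterosteus_occidentalis,Cercopithecus_domesticus))),Kluyveromyces_robustus),((Microtus_rubra,Pan_nanus),(Cavia_gracilis,((Staphylococcus_rubra,Martes_occidentalis),(Bacillus_robustus,Glossina_rubra))))).
Branch lengths along that path: 1.10 + 1.73 + 1.85 + 0.51 + 0.70 + 0.89 + 0.07 + 0.83 + 1.45 = 9.13.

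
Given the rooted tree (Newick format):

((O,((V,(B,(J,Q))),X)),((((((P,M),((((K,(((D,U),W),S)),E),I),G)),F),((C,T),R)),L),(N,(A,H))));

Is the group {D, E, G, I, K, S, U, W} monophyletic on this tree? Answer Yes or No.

The most recent common ancestor of these taxa subtends ((((K,(((D,U),W),S)),E),I),G).
That clade has exactly 8 tips — every listed taxon and nothing else — so the group is monophyletic.

Yes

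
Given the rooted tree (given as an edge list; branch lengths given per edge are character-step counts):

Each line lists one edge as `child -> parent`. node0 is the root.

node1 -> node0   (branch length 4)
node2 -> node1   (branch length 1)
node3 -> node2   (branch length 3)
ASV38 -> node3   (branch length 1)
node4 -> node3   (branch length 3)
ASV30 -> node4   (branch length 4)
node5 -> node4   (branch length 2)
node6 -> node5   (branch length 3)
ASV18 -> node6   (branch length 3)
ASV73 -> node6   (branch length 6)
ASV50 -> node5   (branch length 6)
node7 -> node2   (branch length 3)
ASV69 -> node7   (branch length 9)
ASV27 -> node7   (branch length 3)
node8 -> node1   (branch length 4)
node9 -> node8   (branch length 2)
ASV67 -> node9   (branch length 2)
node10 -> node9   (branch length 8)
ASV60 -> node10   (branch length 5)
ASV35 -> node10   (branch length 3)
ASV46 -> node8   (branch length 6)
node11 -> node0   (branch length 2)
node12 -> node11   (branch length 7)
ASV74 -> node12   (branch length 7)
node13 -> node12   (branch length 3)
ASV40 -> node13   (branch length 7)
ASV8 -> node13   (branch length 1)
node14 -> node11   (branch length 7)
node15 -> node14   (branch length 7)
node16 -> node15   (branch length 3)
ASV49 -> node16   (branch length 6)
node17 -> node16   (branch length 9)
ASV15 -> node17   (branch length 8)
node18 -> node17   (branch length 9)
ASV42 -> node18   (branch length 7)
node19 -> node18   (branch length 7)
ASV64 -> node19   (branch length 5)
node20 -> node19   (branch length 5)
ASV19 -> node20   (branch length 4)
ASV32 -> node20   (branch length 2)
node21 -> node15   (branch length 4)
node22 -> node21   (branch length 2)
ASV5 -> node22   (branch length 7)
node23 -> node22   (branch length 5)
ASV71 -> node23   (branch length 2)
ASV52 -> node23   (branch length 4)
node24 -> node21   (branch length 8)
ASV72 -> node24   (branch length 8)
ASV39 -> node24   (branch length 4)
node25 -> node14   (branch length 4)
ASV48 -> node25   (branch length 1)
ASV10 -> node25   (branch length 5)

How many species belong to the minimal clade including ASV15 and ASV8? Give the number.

The MRCA of ASV15 and ASV8 is the node subtending ((ASV74,(ASV40,ASV8)),(((ASV49,(ASV15,(ASV42,(ASV64,(ASV19,ASV32))))),((ASV5,(ASV71,ASV52)),(ASV72,ASV39))),(ASV48,ASV10))).
That clade contains 16 terminal taxa: ASV10, ASV15, ASV19, ASV32, ASV39, ASV40, ASV42, ASV48, ASV49, ASV5, ASV52, ASV64, ASV71, ASV72, ASV74, ASV8.

16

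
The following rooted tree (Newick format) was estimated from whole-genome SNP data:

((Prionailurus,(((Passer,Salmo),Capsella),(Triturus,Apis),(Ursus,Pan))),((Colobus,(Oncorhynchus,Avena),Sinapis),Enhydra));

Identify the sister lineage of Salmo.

Passer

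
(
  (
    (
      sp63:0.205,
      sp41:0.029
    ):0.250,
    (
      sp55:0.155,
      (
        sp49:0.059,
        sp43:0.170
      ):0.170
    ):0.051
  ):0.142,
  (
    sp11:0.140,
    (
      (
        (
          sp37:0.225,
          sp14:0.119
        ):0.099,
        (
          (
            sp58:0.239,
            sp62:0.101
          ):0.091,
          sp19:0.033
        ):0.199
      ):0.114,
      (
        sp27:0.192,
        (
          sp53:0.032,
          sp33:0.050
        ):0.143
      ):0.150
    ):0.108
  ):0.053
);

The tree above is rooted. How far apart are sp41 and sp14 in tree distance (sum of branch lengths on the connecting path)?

The path runs sp41 → … → MRCA → … → sp14; the MRCA is the root of the tree.
Branch lengths along that path: 0.029 + 0.250 + 0.142 + 0.053 + 0.108 + 0.114 + 0.099 + 0.119 = 0.914.

0.914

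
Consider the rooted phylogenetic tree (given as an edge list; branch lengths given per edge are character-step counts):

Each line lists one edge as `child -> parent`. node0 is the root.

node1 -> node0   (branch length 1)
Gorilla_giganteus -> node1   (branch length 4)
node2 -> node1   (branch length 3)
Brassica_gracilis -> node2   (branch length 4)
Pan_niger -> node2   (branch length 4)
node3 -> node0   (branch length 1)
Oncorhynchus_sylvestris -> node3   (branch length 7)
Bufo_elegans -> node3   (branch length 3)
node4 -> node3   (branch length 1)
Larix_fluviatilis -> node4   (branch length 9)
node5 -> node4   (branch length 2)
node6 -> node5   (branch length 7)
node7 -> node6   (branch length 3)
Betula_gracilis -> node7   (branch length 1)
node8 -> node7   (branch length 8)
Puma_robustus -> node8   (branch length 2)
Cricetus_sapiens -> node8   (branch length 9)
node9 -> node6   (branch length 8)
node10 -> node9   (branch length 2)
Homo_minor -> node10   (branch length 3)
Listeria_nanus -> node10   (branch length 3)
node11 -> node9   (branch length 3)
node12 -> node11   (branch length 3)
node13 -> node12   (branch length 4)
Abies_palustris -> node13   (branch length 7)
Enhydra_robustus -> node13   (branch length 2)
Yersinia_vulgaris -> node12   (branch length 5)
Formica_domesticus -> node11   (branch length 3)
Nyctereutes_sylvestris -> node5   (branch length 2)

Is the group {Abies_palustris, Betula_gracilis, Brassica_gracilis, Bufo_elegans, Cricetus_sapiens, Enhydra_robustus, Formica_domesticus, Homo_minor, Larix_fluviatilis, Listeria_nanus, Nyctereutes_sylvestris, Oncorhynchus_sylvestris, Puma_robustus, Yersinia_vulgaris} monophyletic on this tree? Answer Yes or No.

No

The MRCA of the listed taxa is the root, so the smallest clade containing them is the whole tree.
That clade also contains Gorilla_giganteus, Pan_niger, which are not in the proposed group, so the group is not monophyletic.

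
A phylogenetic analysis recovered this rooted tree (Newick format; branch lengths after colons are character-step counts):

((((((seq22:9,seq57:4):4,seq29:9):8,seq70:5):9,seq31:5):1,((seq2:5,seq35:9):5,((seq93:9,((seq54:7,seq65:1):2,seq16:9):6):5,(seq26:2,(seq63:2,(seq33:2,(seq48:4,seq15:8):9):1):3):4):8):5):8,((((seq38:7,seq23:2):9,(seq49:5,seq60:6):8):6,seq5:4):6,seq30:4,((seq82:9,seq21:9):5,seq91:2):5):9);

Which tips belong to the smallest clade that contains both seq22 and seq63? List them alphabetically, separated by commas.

seq15, seq16, seq2, seq22, seq26, seq29, seq31, seq33, seq35, seq48, seq54, seq57, seq63, seq65, seq70, seq93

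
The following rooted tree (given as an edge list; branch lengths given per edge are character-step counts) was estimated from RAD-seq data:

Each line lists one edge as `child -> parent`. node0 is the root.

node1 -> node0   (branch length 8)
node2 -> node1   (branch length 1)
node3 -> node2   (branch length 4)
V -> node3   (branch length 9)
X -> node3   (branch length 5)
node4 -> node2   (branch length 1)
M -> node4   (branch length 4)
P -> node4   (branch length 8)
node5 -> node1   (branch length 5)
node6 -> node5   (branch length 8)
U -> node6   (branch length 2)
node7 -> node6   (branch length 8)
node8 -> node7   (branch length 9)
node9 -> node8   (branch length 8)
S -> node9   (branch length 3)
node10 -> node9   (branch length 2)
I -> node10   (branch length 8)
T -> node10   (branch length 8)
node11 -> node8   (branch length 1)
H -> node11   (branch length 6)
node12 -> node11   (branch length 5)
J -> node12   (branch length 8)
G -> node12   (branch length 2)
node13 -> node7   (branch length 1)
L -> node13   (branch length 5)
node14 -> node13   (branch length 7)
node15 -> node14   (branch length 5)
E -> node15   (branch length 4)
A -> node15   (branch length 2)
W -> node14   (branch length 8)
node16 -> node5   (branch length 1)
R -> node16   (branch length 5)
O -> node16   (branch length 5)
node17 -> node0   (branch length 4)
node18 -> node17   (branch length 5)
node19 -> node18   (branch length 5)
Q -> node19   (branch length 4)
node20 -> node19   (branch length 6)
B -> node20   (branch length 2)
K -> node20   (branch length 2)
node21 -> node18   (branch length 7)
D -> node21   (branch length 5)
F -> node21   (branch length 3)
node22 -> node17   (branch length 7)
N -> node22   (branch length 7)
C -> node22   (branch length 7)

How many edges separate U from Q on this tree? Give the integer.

8

The MRCA of U and Q is the root of the tree.
From U up to that node: 4 branches. From Q up to the same node: 4 branches. Total: 4 + 4 = 8.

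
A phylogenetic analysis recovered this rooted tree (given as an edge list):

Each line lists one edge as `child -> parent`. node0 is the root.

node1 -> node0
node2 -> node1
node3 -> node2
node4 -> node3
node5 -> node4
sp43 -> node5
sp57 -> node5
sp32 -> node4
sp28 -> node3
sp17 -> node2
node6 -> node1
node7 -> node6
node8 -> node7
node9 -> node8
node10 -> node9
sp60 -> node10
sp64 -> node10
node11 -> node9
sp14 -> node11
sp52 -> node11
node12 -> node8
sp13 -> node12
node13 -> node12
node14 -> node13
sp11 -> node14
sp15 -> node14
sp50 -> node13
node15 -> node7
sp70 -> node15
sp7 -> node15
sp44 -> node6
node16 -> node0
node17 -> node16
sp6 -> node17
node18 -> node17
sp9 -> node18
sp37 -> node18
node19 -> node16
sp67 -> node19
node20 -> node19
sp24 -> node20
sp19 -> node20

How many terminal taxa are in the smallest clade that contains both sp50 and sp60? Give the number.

8

The MRCA of sp50 and sp60 is the node subtending (((sp60,sp64),(sp14,sp52)),(sp13,((sp11,sp15),sp50))).
That clade contains 8 terminal taxa: sp11, sp13, sp14, sp15, sp50, sp52, sp60, sp64.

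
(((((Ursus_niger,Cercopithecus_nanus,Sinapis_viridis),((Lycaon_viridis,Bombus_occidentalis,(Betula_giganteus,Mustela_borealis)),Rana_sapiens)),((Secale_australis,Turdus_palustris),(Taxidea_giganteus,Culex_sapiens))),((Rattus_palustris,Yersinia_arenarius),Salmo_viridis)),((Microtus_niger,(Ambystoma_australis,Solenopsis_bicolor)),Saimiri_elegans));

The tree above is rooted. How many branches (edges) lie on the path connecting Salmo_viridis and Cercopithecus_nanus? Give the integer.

The MRCA of Salmo_viridis and Cercopithecus_nanus is the node subtending ((((Ursus_niger,Cercopithecus_nanus,Sinapis_viridis),((Lycaon_viridis,Bombus_occidentalis,(Betula_giganteus,Mustela_borealis)),Rana_sapiens)),((Secale_australis,Turdus_palustris),(Taxidea_giganteus,Culex_sapiens))),((Rattus_palustris,Yersinia_arenarius),Salmo_viridis)).
From Salmo_viridis up to that node: 2 branches. From Cercopithecus_nanus up to the same node: 4 branches. Total: 2 + 4 = 6.

6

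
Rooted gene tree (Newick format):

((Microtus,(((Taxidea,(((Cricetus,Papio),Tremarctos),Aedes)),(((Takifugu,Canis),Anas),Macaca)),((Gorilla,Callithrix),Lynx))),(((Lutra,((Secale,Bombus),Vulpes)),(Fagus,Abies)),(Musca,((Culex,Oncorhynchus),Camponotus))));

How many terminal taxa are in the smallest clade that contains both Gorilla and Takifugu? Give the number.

12

The MRCA of Gorilla and Takifugu is the node subtending (((Taxidea,(((Cricetus,Papio),Tremarctos),Aedes)),(((Takifugu,Canis),Anas),Macaca)),((Gorilla,Callithrix),Lynx)).
That clade contains 12 terminal taxa: Aedes, Anas, Callithrix, Canis, Cricetus, Gorilla, Lynx, Macaca, Papio, Takifugu, Taxidea, Tremarctos.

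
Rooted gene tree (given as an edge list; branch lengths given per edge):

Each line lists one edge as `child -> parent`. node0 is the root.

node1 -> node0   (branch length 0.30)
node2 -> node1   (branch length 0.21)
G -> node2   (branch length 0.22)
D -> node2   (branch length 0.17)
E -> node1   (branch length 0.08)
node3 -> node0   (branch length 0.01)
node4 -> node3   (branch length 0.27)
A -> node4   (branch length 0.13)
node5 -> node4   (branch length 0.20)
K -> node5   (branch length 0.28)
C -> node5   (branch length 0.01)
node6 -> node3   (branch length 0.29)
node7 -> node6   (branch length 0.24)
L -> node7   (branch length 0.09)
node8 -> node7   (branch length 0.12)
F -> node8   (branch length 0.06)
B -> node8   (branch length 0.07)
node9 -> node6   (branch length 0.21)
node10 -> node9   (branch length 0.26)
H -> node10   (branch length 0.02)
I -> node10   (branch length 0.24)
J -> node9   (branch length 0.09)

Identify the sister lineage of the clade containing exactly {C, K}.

A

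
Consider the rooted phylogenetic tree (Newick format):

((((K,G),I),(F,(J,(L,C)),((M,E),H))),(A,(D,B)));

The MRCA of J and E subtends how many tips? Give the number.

The MRCA of J and E is the node subtending (F,(J,(L,C)),((M,E),H)).
That clade contains 7 terminal taxa: C, E, F, H, J, L, M.

7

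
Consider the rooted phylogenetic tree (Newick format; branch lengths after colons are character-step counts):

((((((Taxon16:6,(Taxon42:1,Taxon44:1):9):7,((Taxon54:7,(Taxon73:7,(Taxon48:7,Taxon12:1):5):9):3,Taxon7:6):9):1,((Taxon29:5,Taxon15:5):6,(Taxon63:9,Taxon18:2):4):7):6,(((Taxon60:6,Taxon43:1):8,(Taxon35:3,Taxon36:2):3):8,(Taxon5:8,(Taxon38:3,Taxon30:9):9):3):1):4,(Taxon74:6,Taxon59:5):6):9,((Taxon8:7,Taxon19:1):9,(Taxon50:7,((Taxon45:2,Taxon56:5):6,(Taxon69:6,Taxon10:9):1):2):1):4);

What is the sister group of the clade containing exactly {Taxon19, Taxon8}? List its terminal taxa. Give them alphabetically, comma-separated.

The clade containing exactly {Taxon19, Taxon8} attaches to the tree at the node subtending ((Taxon8,Taxon19),(Taxon50,((Taxon45,Taxon56),(Taxon69,Taxon10)))).
The other lineage descending from that same node — the sister group — is (Taxon50,((Taxon45,Taxon56),(Taxon69,Taxon10))); its 5 tips in alphabetical order are the answer.

Taxon10, Taxon45, Taxon50, Taxon56, Taxon69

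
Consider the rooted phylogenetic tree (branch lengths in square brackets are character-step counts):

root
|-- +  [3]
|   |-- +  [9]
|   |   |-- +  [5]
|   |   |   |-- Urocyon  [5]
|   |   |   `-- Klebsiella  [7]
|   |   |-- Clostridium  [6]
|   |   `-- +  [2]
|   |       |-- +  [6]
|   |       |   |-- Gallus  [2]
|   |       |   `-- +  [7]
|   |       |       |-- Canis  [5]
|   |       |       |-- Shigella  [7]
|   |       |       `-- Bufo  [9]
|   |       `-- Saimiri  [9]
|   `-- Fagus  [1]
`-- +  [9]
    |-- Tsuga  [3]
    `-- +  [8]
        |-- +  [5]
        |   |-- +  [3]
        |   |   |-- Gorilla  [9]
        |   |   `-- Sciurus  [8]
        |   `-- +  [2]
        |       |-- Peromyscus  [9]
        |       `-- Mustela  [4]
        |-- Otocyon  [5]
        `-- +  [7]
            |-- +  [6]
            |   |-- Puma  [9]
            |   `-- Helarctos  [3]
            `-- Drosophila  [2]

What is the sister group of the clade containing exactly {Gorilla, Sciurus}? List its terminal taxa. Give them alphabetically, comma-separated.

Mustela, Peromyscus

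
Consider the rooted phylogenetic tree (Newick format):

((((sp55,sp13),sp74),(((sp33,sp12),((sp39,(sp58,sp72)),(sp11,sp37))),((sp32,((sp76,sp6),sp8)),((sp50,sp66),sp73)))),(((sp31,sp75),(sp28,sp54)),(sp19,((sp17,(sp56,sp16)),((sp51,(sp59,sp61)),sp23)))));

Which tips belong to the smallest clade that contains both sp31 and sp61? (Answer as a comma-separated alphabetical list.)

sp16, sp17, sp19, sp23, sp28, sp31, sp51, sp54, sp56, sp59, sp61, sp75

Tracing sp31: it sits inside (sp31,sp75).
Tracing sp61: it sits inside (sp59,sp61).
The smallest clade enclosing both is (((sp31,sp75),(sp28,sp54)),(sp19,((sp17,(sp56,sp16)),((sp51,(sp59,sp61)),sp23)))); the answer is its 12 terminal taxa in alphabetical order.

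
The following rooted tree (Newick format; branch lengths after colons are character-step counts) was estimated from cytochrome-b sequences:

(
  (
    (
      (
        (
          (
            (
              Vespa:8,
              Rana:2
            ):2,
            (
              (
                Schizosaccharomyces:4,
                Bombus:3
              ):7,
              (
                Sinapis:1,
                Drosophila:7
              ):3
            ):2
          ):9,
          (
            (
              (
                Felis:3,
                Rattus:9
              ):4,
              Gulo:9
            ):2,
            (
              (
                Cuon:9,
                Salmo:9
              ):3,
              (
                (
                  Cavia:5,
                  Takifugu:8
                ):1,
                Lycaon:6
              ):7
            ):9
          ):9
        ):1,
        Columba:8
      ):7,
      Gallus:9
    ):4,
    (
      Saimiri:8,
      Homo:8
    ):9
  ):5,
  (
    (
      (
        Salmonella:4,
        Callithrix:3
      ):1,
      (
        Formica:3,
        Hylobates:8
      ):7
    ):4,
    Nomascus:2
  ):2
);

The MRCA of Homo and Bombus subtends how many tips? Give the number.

18

The MRCA of Homo and Bombus is the node subtending ((((((Vespa,Rana),((Schizosaccharomyces,Bombus),(Sinapis,Drosophila))),(((Felis,Rattus),Gulo),((Cuon,Salmo),((Cavia,Takifugu),Lycaon)))),Columba),Gallus),(Saimiri,Homo)).
That clade contains 18 terminal taxa: Bombus, Cavia, Columba, Cuon, Drosophila, Felis, Gallus, Gulo, Homo, Lycaon, Rana, Rattus, Saimiri, Salmo, Schizosaccharomyces, Sinapis, Takifugu, Vespa.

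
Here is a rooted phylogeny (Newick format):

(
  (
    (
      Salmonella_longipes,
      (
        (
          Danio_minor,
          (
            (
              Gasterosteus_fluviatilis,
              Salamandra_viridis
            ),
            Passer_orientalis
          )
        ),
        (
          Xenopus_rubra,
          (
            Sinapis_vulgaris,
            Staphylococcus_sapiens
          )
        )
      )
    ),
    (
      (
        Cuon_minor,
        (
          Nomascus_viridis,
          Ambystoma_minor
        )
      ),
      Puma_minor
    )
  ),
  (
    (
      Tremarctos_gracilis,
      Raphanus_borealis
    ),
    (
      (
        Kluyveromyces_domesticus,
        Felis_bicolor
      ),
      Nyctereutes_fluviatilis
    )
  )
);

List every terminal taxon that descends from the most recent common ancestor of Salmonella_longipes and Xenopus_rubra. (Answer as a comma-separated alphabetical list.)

Danio_minor, Gasterosteus_fluviatilis, Passer_orientalis, Salamandra_viridis, Salmonella_longipes, Sinapis_vulgaris, Staphylococcus_sapiens, Xenopus_rubra

Tracing Salmonella_longipes: it sits inside (Salmonella_longipes,((Danio_minor,((Gasterosteus_fluviatilis,Salamandra_viridis),Passer_orientalis)),(Xenopus_rubra,(Sinapis_vulgaris,Staphylococcus_sapiens)))).
Tracing Xenopus_rubra: it sits inside (Xenopus_rubra,(Sinapis_vulgaris,Staphylococcus_sapiens)).
The smallest clade enclosing both is (Salmonella_longipes,((Danio_minor,((Gasterosteus_fluviatilis,Salamandra_viridis),Passer_orientalis)),(Xenopus_rubra,(Sinapis_vulgaris,Staphylococcus_sapiens)))); the answer is its 8 terminal taxa in alphabetical order.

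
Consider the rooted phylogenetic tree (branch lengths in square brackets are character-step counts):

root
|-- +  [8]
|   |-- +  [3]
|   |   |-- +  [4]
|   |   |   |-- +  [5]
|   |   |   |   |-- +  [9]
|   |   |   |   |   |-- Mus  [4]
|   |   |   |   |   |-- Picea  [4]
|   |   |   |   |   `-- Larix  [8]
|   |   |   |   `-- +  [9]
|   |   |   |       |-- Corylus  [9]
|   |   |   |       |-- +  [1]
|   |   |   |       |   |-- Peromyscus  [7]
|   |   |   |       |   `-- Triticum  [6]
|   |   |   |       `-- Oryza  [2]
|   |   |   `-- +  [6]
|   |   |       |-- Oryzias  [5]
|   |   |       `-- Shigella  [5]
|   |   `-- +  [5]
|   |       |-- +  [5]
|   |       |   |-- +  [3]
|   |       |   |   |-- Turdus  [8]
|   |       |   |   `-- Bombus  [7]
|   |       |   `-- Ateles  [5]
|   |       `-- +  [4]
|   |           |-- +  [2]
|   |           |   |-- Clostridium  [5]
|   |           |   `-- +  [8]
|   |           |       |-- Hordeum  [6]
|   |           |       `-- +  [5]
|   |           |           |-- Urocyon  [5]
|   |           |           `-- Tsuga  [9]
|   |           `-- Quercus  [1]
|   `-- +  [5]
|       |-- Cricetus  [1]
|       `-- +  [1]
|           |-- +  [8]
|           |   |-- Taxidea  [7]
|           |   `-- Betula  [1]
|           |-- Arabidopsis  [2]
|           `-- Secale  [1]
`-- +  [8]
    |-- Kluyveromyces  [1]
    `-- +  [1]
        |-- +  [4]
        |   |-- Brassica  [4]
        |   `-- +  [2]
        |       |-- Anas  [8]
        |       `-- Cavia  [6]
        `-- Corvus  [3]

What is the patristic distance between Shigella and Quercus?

The path runs Shigella → … → MRCA → … → Quercus; the MRCA is the node subtending ((((Mus,Picea,Larix),(Corylus,(Peromyscus,Triticum),Oryza)),(Oryzias,Shigella)),(((Turdus,Bombus),Ateles),((Clostridium,(Hordeum,(Urocyon,Tsuga))),Quercus))).
Branch lengths along that path: 5 + 6 + 4 + 5 + 4 + 1 = 25.

25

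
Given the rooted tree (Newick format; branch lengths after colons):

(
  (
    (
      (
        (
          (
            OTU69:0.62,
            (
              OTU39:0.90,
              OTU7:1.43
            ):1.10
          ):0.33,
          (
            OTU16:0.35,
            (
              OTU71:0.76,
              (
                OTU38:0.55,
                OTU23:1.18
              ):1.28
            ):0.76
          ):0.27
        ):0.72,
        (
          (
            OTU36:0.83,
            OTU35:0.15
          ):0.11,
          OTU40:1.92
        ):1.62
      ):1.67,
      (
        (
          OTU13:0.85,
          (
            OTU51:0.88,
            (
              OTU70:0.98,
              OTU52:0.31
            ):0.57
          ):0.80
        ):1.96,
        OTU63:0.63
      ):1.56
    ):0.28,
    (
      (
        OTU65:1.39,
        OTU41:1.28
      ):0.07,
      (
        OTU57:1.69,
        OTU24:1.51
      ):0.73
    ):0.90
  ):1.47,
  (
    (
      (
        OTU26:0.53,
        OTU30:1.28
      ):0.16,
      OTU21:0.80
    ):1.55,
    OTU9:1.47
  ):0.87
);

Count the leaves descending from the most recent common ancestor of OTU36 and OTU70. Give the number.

The MRCA of OTU36 and OTU70 is the node subtending ((((OTU69,(OTU39,OTU7)),(OTU16,(OTU71,(OTU38,OTU23)))),((OTU36,OTU35),OTU40)),((OTU13,(OTU51,(OTU70,OTU52))),OTU63)).
That clade contains 15 terminal taxa: OTU13, OTU16, OTU23, OTU35, OTU36, OTU38, OTU39, OTU40, OTU51, OTU52, OTU63, OTU69, OTU7, OTU70, OTU71.

15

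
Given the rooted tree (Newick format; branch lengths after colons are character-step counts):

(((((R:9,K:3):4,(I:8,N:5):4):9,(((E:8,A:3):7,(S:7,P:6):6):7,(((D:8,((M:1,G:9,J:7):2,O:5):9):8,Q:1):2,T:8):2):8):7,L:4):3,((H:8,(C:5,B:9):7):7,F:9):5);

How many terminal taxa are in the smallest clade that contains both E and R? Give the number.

15

The MRCA of E and R is the node subtending (((R,K),(I,N)),(((E,A),(S,P)),(((D,((M,G,J),O)),Q),T))).
That clade contains 15 terminal taxa: A, D, E, G, I, J, K, M, N, O, P, Q, R, S, T.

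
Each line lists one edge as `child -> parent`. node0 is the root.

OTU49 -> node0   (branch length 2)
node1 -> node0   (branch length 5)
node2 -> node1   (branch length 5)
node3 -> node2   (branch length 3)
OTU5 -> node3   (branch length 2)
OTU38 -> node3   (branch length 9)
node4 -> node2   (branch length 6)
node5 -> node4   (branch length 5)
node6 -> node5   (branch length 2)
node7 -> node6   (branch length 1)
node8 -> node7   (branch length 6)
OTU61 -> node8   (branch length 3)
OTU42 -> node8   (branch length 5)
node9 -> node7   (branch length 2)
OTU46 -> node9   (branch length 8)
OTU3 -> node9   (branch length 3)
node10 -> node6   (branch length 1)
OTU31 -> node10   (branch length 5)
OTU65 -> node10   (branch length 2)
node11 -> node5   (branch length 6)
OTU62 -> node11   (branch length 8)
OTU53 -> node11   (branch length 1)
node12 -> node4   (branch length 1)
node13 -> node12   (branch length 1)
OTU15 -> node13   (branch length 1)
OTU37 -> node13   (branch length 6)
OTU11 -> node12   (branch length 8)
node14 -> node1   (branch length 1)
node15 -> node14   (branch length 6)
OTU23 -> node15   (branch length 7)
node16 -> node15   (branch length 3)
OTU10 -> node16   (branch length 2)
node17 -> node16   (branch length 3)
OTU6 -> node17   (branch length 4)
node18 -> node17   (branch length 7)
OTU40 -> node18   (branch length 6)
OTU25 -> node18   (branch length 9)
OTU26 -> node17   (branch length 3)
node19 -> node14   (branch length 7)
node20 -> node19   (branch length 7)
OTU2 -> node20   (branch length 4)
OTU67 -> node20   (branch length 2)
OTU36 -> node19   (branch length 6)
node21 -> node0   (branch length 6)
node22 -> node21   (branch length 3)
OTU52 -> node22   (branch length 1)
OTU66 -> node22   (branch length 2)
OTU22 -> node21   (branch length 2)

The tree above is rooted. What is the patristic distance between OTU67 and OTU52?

32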